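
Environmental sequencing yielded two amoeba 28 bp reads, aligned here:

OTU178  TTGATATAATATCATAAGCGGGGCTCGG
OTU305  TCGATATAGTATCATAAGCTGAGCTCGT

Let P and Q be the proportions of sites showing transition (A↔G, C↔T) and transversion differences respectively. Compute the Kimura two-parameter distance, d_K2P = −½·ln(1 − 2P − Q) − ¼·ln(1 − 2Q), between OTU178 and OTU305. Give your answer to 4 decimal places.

Mismatches occur at site 2 (T→C, transition), site 9 (A→G, transition), site 20 (G→T, transversion), site 22 (G→A, transition), site 28 (G→T, transversion).
Of the 5 differences, 3 transitions and 2 transversions over 28 sites: P = 3/28 = 0.107143, Q = 2/28 = 0.071429.
d = −0.5·ln(0.714285) − 0.25·ln(0.857142) = −0.5·(-0.336473) − 0.25·(-0.154152) = 0.2068.

0.2068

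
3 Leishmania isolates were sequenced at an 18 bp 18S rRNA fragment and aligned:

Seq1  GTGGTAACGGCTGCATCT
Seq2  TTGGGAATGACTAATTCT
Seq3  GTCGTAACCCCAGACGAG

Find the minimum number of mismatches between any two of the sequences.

Pairwise Hamming distances:
  Seq1 vs Seq2: 7
  Seq1 vs Seq3: 9
  Seq2 vs Seq3: 12
The smallest is 7, between Seq1 and Seq2.

7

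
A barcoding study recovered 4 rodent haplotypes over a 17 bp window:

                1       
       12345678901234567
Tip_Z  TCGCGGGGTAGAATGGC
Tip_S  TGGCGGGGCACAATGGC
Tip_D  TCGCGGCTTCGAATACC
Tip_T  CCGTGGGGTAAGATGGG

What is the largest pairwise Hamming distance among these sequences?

Pairwise Hamming distances:
  Tip_Z vs Tip_S: 3
  Tip_Z vs Tip_D: 5
  Tip_Z vs Tip_T: 5
  Tip_S vs Tip_D: 8
  Tip_S vs Tip_T: 7
  Tip_D vs Tip_T: 10
The largest is 10, between Tip_D and Tip_T.

10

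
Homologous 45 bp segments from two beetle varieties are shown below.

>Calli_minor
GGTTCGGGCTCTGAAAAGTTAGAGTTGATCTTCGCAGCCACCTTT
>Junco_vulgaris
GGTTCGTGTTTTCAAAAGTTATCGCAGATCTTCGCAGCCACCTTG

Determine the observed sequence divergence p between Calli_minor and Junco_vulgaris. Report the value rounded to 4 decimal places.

0.2000

Differing sites — 7:G/T; 9:C/T; 11:C/T; 13:G/C; 22:G/T; 23:A/C; 25:T/C; 26:T/A; 45:T/G.
There are 9 differences over 45 sites, so p = 9/45 = 0.2000.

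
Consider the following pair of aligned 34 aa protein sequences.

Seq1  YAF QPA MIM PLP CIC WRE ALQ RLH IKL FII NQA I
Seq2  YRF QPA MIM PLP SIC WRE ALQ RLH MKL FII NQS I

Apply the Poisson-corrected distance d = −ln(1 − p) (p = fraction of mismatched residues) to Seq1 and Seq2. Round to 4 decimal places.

Mismatches occur at site 2 (A→R), site 13 (C→S), site 25 (I→M), site 33 (A→S).
p = 4/34 = 0.117647.
d = −ln(1 − 0.117647) = −ln(0.882353) = 0.1252.

0.1252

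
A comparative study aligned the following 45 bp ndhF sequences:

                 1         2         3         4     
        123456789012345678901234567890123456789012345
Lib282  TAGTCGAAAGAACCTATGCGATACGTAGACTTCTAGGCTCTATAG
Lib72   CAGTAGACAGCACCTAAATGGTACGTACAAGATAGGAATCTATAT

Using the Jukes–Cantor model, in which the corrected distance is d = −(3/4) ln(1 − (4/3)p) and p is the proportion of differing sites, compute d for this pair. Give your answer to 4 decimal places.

0.5716

Differing sites — 1:T/C; 5:C/A; 8:A/C; 11:A/C; 17:T/A; 18:G/A; 19:C/T; 21:A/G; 28:G/C; 30:C/A; 31:T/G; 32:T/A; 33:C/T; 34:T/A; 35:A/G; 37:G/A; 38:C/A; 45:G/T.
p = 18/45 = 0.400000.
d = −0.75 · ln(1 − (4/3)·0.400000) = −0.75 · ln(0.466667) = −0.75 · (-0.762139) = 0.5716.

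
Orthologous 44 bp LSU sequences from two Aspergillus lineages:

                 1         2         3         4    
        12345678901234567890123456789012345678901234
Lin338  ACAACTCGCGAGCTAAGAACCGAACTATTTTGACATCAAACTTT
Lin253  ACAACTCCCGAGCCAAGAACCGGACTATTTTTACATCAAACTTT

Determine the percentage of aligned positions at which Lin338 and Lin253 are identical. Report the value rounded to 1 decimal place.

90.9%

The sequences differ at positions 8 (G/C), 14 (T/C), 23 (A/G), 32 (G/T).
40 of the 44 sites match, so the percent identity is 40/44 × 100 = 90.9%.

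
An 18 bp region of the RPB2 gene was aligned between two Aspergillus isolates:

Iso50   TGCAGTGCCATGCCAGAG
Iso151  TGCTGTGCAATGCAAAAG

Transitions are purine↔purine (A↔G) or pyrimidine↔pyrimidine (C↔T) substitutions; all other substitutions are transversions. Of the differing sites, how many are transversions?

Mismatches occur at site 4 (A↔T, transversion), site 9 (C↔A, transversion), site 14 (C↔A, transversion), site 16 (G↔A, transition).
Of the 4 differences, 1 transition and 3 transversions, so the answer is 3.

3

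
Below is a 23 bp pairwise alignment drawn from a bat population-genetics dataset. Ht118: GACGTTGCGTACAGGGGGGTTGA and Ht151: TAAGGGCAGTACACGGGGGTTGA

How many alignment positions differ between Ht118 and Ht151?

7

Mismatches occur at site 1 (G→T), site 3 (C→A), site 5 (T→G), site 6 (T→G), site 7 (G→C), site 8 (C→A), site 14 (G→C).
That gives 7 mismatches out of 23 aligned sites, so the Hamming distance is 7.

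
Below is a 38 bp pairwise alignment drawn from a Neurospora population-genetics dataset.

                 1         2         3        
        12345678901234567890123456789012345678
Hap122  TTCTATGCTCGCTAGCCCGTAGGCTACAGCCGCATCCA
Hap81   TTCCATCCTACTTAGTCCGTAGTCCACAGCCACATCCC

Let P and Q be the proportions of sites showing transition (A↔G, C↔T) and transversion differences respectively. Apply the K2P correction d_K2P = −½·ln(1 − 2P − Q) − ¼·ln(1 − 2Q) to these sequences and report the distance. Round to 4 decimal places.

The sequences differ at positions 4 (T/C, transition), 7 (G/C, transversion), 10 (C/A, transversion), 11 (G/C, transversion), 12 (C/T, transition), 16 (C/T, transition), 23 (G/T, transversion), 25 (T/C, transition), 32 (G/A, transition), 38 (A/C, transversion).
Of the 10 differences, 5 transitions and 5 transversions over 38 sites: P = 5/38 = 0.131579, Q = 5/38 = 0.131579.
d = −0.5·ln(0.605263) − 0.25·ln(0.736842) = −0.5·(-0.502092) − 0.25·(-0.305382) = 0.3274.

0.3274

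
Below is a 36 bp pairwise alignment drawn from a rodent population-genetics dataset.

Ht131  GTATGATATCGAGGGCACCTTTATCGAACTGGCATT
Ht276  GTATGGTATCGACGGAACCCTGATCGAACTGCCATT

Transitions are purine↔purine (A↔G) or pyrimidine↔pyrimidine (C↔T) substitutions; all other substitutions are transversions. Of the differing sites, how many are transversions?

4

The sequences differ at positions 6 (A/G, transition), 13 (G/C, transversion), 16 (C/A, transversion), 20 (T/C, transition), 22 (T/G, transversion), 32 (G/C, transversion).
Of the 6 differences, 2 transitions and 4 transversions, so the answer is 4.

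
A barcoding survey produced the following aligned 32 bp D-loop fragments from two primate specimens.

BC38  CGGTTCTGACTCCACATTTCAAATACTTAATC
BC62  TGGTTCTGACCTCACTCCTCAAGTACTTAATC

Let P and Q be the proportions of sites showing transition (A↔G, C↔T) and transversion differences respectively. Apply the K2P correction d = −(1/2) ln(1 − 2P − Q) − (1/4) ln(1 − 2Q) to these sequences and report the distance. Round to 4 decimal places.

0.2768

Mismatches occur at site 1 (C→T, transition), site 11 (T→C, transition), site 12 (C→T, transition), site 16 (A→T, transversion), site 17 (T→C, transition), site 18 (T→C, transition), site 23 (A→G, transition).
Of the 7 differences, 6 transitions and 1 transversion over 32 sites: P = 6/32 = 0.187500, Q = 1/32 = 0.031250.
d = −0.5·ln(0.593750) − 0.25·ln(0.937500) = −0.5·(-0.521297) − 0.25·(-0.064539) = 0.2768.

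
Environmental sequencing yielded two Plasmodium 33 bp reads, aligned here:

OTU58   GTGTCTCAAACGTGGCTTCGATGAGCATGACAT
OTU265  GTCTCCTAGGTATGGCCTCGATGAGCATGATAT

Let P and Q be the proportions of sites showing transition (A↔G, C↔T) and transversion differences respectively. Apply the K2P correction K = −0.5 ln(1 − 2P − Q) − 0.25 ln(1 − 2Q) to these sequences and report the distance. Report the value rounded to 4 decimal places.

Mismatches occur at site 3 (G/C, transversion), site 6 (T/C, transition), site 7 (C/T, transition), site 9 (A/G, transition), site 10 (A/G, transition), site 11 (C/T, transition), site 12 (G/A, transition), site 17 (T/C, transition), site 31 (C/T, transition).
Of the 9 differences, 8 transitions and 1 transversion over 33 sites: P = 8/33 = 0.242424, Q = 1/33 = 0.030303.
d = −0.5·ln(0.484849) − 0.25·ln(0.939394) = −0.5·(-0.723918) − 0.25·(-0.062520) = 0.3776.

0.3776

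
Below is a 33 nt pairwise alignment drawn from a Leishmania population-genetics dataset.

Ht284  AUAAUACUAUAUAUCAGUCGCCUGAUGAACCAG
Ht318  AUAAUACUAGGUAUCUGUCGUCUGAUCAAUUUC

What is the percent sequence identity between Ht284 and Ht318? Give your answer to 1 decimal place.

Differing sites — 10:U/G; 11:A/G; 16:A/U; 21:C/U; 27:G/C; 30:C/U; 31:C/U; 32:A/U; 33:G/C.
24 of the 33 sites match, so the percent identity is 24/33 × 100 = 72.7%.

72.7%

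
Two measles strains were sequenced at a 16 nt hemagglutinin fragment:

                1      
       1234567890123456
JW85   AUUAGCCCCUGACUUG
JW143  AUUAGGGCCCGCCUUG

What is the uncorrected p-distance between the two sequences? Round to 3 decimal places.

0.250

Differing sites — 6:C/G; 7:C/G; 10:U/C; 12:A/C.
There are 4 differences over 16 sites, so p = 4/16 = 0.250.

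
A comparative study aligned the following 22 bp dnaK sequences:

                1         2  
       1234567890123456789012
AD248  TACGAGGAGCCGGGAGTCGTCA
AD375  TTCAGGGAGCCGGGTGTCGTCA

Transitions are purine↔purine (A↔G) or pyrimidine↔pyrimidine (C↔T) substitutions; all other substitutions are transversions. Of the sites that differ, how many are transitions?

2

Differing sites — 2:A/T (Tv); 4:G/A (Ti); 5:A/G (Ti); 15:A/T (Tv).
Of the 4 differences, 2 transitions and 2 transversions, so the answer is 2.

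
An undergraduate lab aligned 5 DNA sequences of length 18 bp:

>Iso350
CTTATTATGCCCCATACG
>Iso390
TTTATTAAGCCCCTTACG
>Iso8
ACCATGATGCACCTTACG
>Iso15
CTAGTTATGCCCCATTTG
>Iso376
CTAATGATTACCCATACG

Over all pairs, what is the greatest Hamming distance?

Pairwise Hamming distances:
  Iso350 vs Iso390: 3
  Iso350 vs Iso8: 6
  Iso350 vs Iso15: 4
  Iso350 vs Iso376: 4
  Iso390 vs Iso8: 6
  Iso390 vs Iso15: 7
  Iso390 vs Iso376: 7
  Iso8 vs Iso15: 9
  Iso8 vs Iso376: 7
  Iso15 vs Iso376: 6
The largest is 9, between Iso8 and Iso15.

9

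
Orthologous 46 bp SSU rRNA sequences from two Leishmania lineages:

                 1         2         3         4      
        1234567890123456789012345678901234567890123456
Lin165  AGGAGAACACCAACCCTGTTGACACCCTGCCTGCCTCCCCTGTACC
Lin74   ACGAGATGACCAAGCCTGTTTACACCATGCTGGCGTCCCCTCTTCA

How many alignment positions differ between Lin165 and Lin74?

Differing sites — 2:G/C; 7:A/T; 8:C/G; 14:C/G; 21:G/T; 27:C/A; 31:C/T; 32:T/G; 35:C/G; 42:G/C; 44:A/T; 46:C/A.
That gives 12 mismatches out of 46 aligned sites, so the Hamming distance is 12.

12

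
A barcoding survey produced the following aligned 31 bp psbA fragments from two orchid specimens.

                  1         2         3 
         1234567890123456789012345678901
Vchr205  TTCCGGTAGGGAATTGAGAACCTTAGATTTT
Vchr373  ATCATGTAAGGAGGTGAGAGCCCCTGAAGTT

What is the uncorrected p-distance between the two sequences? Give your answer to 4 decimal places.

0.3871

Differing sites — 1:T/A; 4:C/A; 5:G/T; 9:G/A; 13:A/G; 14:T/G; 20:A/G; 23:T/C; 24:T/C; 25:A/T; 28:T/A; 29:T/G.
There are 12 differences over 31 sites, so p = 12/31 = 0.3871.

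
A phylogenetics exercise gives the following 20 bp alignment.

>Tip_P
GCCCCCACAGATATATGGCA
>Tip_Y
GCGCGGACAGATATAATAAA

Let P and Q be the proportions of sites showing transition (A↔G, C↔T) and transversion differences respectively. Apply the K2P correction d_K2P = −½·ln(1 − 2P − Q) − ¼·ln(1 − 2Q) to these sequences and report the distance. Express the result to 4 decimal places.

0.4845

Differing sites — 3:C/G (Tv); 5:C/G (Tv); 6:C/G (Tv); 16:T/A (Tv); 17:G/T (Tv); 18:G/A (Ti); 19:C/A (Tv).
Of the 7 differences, 1 transition and 6 transversions over 20 sites: P = 1/20 = 0.050000, Q = 6/20 = 0.300000.
d = −0.5·ln(0.600000) − 0.25·ln(0.400000) = −0.5·(-0.510826) − 0.25·(-0.916291) = 0.4845.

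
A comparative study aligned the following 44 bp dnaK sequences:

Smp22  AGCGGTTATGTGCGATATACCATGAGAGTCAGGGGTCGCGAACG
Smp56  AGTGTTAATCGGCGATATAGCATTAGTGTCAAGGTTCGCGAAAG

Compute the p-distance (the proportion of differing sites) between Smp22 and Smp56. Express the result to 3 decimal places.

Mismatches occur at site 3 (C↔T), site 5 (G↔T), site 7 (T↔A), site 10 (G↔C), site 11 (T↔G), site 20 (C↔G), site 24 (G↔T), site 27 (A↔T), site 32 (G↔A), site 35 (G↔T), site 43 (C↔A).
There are 11 differences over 44 sites, so p = 11/44 = 0.250.

0.250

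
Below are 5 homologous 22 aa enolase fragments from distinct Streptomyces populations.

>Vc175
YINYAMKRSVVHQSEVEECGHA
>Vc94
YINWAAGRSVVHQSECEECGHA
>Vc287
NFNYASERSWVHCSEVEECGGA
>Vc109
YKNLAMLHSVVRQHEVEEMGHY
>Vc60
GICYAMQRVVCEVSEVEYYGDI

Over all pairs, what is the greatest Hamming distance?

Pairwise Hamming distances:
  Vc175 vs Vc94: 4
  Vc175 vs Vc287: 7
  Vc175 vs Vc109: 8
  Vc175 vs Vc60: 11
  Vc94 vs Vc287: 9
  Vc94 vs Vc109: 10
  Vc94 vs Vc60: 14
  Vc287 vs Vc109: 13
  Vc287 vs Vc60: 14
  Vc109 vs Vc60: 15
The largest is 15, between Vc109 and Vc60.

15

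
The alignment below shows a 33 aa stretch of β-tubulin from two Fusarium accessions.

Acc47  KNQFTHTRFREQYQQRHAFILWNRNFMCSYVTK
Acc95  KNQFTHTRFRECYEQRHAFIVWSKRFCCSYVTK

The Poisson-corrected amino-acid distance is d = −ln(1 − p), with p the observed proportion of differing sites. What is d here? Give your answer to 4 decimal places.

0.2384

Mismatches occur at site 12 (Q↔C), site 14 (Q↔E), site 21 (L↔V), site 23 (N↔S), site 24 (R↔K), site 25 (N↔R), site 27 (M↔C).
p = 7/33 = 0.212121.
d = −ln(1 − 0.212121) = −ln(0.787879) = 0.2384.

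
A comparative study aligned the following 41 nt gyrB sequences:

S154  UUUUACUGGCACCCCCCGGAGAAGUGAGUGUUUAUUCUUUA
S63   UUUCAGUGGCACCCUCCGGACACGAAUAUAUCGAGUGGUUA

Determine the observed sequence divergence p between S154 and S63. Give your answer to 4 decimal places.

0.3659

The sequences differ at positions 4 (U/C), 6 (C/G), 15 (C/U), 21 (G/C), 23 (A/C), 25 (U/A), 26 (G/A), 27 (A/U), 28 (G/A), 30 (G/A), 32 (U/C), 33 (U/G), 35 (U/G), 37 (C/G), 38 (U/G).
There are 15 differences over 41 sites, so p = 15/41 = 0.3659.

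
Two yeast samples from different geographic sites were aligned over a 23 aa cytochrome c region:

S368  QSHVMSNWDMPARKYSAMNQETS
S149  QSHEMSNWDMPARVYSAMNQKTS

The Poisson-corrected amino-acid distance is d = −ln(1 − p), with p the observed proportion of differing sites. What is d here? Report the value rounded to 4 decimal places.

Mismatches occur at site 4 (V/E), site 14 (K/V), site 21 (E/K).
p = 3/23 = 0.130435.
d = −ln(1 − 0.130435) = −ln(0.869565) = 0.1398.

0.1398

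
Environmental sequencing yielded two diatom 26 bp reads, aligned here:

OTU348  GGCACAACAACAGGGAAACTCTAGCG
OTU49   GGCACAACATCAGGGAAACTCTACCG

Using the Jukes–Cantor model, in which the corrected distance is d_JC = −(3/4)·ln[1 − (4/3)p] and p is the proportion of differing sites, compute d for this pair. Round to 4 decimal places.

The sequences differ at positions 10 (A/T), 24 (G/C).
p = 2/26 = 0.076923.
d = −0.75 · ln(1 − (4/3)·0.076923) = −0.75 · ln(0.897436) = −0.75 · (-0.108213) = 0.0812.

0.0812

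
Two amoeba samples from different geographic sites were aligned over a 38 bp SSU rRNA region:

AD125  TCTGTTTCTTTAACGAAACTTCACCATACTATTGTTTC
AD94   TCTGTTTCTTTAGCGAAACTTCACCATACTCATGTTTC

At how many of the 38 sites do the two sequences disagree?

3

The sequences differ at positions 13 (A/G), 31 (A/C), 32 (T/A).
That gives 3 mismatches out of 38 aligned sites, so the Hamming distance is 3.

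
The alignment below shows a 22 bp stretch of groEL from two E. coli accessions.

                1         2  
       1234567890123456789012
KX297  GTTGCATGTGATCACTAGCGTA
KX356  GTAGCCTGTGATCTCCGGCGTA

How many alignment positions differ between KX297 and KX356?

Differing sites — 3:T/A; 6:A/C; 14:A/T; 16:T/C; 17:A/G.
That gives 5 mismatches out of 22 aligned sites, so the Hamming distance is 5.

5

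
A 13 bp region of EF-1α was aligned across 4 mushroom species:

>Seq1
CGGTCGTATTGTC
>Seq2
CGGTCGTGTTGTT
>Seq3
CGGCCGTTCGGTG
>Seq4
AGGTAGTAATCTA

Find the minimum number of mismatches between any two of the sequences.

2

Pairwise Hamming distances:
  Seq1 vs Seq2: 2
  Seq1 vs Seq3: 5
  Seq1 vs Seq4: 5
  Seq2 vs Seq3: 5
  Seq2 vs Seq4: 6
  Seq3 vs Seq4: 8
The smallest is 2, between Seq1 and Seq2.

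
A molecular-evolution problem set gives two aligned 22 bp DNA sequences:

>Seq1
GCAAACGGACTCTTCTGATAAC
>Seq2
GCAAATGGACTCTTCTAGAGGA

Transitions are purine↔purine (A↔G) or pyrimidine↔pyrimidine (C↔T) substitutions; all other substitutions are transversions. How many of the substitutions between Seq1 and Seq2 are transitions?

Differing sites — 6:C/T (Ti); 17:G/A (Ti); 18:A/G (Ti); 19:T/A (Tv); 20:A/G (Ti); 21:A/G (Ti); 22:C/A (Tv).
Of the 7 differences, 5 transitions and 2 transversions, so the answer is 5.

5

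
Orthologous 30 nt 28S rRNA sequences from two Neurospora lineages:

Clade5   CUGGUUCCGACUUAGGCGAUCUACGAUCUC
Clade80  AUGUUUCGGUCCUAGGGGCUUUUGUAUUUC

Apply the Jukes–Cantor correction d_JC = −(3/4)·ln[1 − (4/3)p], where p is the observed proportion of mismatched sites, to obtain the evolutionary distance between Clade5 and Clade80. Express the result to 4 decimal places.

0.5716

Mismatches occur at site 1 (C→A), site 4 (G→U), site 8 (C→G), site 10 (A→U), site 12 (U→C), site 17 (C→G), site 19 (A→C), site 21 (C→U), site 23 (A→U), site 24 (C→G), site 25 (G→U), site 28 (C→U).
p = 12/30 = 0.400000.
d = −0.75 · ln(1 − (4/3)·0.400000) = −0.75 · ln(0.466667) = −0.75 · (-0.762139) = 0.5716.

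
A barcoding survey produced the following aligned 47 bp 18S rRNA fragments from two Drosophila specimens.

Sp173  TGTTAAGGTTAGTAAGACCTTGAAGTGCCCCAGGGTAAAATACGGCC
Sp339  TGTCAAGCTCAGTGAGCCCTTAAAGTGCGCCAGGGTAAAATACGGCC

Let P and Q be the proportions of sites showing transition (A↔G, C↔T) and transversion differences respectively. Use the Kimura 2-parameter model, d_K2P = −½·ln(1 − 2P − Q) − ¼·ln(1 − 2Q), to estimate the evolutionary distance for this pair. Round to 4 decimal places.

Mismatches occur at site 4 (T/C, transition), site 8 (G/C, transversion), site 10 (T/C, transition), site 14 (A/G, transition), site 17 (A/C, transversion), site 22 (G/A, transition), site 29 (C/G, transversion).
Of the 7 differences, 4 transitions and 3 transversions over 47 sites: P = 4/47 = 0.085106, Q = 3/47 = 0.063830.
d = −0.5·ln(0.765958) − 0.25·ln(0.872340) = −0.5·(-0.266628) − 0.25·(-0.136576) = 0.1675.

0.1675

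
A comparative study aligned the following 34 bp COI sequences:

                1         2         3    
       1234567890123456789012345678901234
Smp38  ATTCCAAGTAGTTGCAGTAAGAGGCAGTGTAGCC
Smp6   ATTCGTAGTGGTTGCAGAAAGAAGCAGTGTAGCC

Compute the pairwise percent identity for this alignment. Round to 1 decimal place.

85.3%

The sequences differ at positions 5 (C/G), 6 (A/T), 10 (A/G), 18 (T/A), 23 (G/A).
29 of the 34 sites match, so the percent identity is 29/34 × 100 = 85.3%.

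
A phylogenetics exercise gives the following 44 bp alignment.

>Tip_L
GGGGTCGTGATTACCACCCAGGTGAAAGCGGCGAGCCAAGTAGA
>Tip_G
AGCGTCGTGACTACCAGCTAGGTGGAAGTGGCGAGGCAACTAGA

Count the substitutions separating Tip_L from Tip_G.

Differing sites — 1:G/A; 3:G/C; 11:T/C; 17:C/G; 19:C/T; 25:A/G; 29:C/T; 36:C/G; 40:G/C.
That gives 9 mismatches out of 44 aligned sites, so the Hamming distance is 9.

9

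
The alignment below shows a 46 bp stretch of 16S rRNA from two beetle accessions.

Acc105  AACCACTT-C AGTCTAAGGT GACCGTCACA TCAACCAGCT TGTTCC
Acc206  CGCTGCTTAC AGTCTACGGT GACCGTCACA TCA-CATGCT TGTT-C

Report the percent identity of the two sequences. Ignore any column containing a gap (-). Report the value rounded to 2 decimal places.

83.72%

Excluding the 3 gap columns leaves 43 comparable sites.
Mismatches occur at site 1 (A→C), site 2 (A→G), site 4 (C→T), site 5 (A→G), site 17 (A→C), site 36 (C→A), site 37 (A→T).
36 of the 43 comparable sites match, so the percent identity is 36/43 × 100 = 83.72%.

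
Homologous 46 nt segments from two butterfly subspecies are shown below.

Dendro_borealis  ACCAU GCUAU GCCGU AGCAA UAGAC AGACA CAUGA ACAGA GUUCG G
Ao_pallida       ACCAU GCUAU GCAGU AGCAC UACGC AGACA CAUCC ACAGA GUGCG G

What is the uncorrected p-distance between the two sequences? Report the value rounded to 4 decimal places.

0.1522

The sequences differ at positions 13 (C/A), 20 (A/C), 23 (G/C), 24 (A/G), 34 (G/C), 35 (A/C), 43 (U/G).
There are 7 differences over 46 sites, so p = 7/46 = 0.1522.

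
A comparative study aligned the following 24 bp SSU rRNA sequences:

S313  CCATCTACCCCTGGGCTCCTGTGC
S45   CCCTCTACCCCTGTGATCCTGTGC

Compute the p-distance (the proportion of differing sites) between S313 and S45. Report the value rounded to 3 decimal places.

0.125

The sequences differ at positions 3 (A/C), 14 (G/T), 16 (C/A).
There are 3 differences over 24 sites, so p = 3/24 = 0.125.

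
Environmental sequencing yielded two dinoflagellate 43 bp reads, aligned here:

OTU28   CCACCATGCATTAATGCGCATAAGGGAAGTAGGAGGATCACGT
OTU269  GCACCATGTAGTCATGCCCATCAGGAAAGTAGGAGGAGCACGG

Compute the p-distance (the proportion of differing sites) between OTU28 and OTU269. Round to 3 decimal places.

Differing sites — 1:C/G; 9:C/T; 11:T/G; 13:A/C; 18:G/C; 22:A/C; 26:G/A; 38:T/G; 43:T/G.
There are 9 differences over 43 sites, so p = 9/43 = 0.209.

0.209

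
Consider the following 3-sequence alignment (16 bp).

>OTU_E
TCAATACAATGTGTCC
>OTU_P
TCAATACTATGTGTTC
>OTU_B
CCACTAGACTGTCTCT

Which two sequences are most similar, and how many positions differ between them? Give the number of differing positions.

Pairwise Hamming distances:
  OTU_E vs OTU_P: 2
  OTU_E vs OTU_B: 6
  OTU_P vs OTU_B: 8
The smallest is 2, between OTU_E and OTU_P.

2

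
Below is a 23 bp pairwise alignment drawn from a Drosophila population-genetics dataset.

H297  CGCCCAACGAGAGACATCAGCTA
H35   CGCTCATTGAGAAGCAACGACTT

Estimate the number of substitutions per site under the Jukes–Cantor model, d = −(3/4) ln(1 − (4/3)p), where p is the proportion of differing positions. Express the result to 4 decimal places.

0.5532

The sequences differ at positions 4 (C/T), 7 (A/T), 8 (C/T), 13 (G/A), 14 (A/G), 17 (T/A), 19 (A/G), 20 (G/A), 23 (A/T).
p = 9/23 = 0.391304.
d = −0.75 · ln(1 − (4/3)·0.391304) = −0.75 · ln(0.478261) = −0.75 · (-0.737599) = 0.5532.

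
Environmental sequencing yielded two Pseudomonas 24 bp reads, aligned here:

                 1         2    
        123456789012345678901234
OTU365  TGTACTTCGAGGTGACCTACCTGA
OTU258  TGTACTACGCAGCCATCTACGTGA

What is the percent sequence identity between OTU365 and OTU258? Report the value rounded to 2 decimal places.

The sequences differ at positions 7 (T/A), 10 (A/C), 11 (G/A), 13 (T/C), 14 (G/C), 16 (C/T), 21 (C/G).
17 of the 24 sites match, so the percent identity is 17/24 × 100 = 70.83%.

70.83%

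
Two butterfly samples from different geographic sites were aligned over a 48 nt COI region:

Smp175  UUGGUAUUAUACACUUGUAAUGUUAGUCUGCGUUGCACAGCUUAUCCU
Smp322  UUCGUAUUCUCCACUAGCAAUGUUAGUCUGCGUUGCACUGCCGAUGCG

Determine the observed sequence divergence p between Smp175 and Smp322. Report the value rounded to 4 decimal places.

0.2083

Mismatches occur at site 3 (G→C), site 9 (A→C), site 11 (A→C), site 16 (U→A), site 18 (U→C), site 39 (A→U), site 42 (U→C), site 43 (U→G), site 46 (C→G), site 48 (U→G).
There are 10 differences over 48 sites, so p = 10/48 = 0.2083.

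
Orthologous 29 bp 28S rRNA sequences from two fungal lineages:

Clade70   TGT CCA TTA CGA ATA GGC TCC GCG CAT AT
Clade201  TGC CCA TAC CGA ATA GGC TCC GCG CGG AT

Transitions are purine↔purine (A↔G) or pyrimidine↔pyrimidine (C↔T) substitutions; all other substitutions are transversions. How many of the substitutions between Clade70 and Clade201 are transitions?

Mismatches occur at site 3 (T↔C, transition), site 8 (T↔A, transversion), site 9 (A↔C, transversion), site 26 (A↔G, transition), site 27 (T↔G, transversion).
Of the 5 differences, 2 transitions and 3 transversions, so the answer is 2.

2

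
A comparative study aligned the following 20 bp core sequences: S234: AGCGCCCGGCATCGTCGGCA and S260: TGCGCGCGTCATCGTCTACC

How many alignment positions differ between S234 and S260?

6

Differing sites — 1:A/T; 6:C/G; 9:G/T; 17:G/T; 18:G/A; 20:A/C.
That gives 6 mismatches out of 20 aligned sites, so the Hamming distance is 6.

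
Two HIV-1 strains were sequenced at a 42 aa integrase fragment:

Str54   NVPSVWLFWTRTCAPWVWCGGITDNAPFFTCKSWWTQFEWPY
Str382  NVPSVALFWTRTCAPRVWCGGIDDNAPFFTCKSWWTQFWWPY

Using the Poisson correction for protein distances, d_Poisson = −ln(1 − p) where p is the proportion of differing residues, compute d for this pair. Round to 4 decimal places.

Mismatches occur at site 6 (W→A), site 16 (W→R), site 23 (T→D), site 39 (E→W).
p = 4/42 = 0.095238.
d = −ln(1 − 0.095238) = −ln(0.904762) = 0.1001.

0.1001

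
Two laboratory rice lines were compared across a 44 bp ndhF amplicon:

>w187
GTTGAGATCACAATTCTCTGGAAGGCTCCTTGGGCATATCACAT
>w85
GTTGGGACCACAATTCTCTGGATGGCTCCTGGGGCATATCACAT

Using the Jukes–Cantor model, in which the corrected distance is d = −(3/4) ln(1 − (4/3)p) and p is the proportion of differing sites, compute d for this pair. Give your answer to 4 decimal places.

Mismatches occur at site 5 (A↔G), site 8 (T↔C), site 23 (A↔T), site 31 (T↔G).
p = 4/44 = 0.090909.
d = −0.75 · ln(1 − (4/3)·0.090909) = −0.75 · ln(0.878788) = −0.75 · (-0.129212) = 0.0969.

0.0969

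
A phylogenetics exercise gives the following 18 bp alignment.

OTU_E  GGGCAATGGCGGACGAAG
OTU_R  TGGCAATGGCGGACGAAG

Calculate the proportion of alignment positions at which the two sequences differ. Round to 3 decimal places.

Differing sites — 1:G/T.
There are 1 differences over 18 sites, so p = 1/18 = 0.056.

0.056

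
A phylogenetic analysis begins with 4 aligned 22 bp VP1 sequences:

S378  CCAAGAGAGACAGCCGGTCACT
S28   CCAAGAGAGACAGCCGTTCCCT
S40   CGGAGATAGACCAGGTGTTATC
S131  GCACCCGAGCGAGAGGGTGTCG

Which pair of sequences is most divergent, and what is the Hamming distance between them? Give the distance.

17

Pairwise Hamming distances:
  S378 vs S28: 2
  S378 vs S40: 11
  S378 vs S131: 11
  S28 vs S40: 13
  S28 vs S131: 12
  S40 vs S131: 17
The largest is 17, between S40 and S131.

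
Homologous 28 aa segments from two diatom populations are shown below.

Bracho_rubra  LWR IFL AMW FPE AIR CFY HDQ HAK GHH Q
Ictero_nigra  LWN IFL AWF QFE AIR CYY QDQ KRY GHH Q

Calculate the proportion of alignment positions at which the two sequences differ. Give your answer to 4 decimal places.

Mismatches occur at site 3 (R/N), site 8 (M/W), site 9 (W/F), site 10 (F/Q), site 11 (P/F), site 17 (F/Y), site 19 (H/Q), site 22 (H/K), site 23 (A/R), site 24 (K/Y).
There are 10 differences over 28 sites, so p = 10/28 = 0.3571.

0.3571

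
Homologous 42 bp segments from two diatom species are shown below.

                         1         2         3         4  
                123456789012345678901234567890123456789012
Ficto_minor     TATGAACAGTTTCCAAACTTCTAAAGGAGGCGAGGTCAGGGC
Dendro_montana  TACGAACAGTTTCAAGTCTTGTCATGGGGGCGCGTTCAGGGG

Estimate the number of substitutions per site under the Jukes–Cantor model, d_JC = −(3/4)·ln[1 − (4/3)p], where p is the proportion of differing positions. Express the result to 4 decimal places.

Differing sites — 3:T/C; 14:C/A; 16:A/G; 17:A/T; 21:C/G; 23:A/C; 25:A/T; 28:A/G; 33:A/C; 35:G/T; 42:C/G.
p = 11/42 = 0.261905.
d = −0.75 · ln(1 − (4/3)·0.261905) = −0.75 · ln(0.650793) = −0.75 · (-0.429564) = 0.3222.

0.3222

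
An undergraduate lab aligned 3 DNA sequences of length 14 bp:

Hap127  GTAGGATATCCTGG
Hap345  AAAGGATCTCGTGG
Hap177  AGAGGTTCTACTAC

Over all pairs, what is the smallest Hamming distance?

4

Pairwise Hamming distances:
  Hap127 vs Hap345: 4
  Hap127 vs Hap177: 7
  Hap345 vs Hap177: 6
The smallest is 4, between Hap127 and Hap345.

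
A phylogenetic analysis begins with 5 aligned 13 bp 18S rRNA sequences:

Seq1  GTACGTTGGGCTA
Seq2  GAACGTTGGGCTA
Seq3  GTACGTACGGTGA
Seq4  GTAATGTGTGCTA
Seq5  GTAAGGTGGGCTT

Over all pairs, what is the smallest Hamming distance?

1

Pairwise Hamming distances:
  Seq1 vs Seq2: 1
  Seq1 vs Seq3: 4
  Seq1 vs Seq4: 4
  Seq1 vs Seq5: 3
  Seq2 vs Seq3: 5
  Seq2 vs Seq4: 5
  Seq2 vs Seq5: 4
  Seq3 vs Seq4: 8
  Seq3 vs Seq5: 7
  Seq4 vs Seq5: 3
The smallest is 1, between Seq1 and Seq2.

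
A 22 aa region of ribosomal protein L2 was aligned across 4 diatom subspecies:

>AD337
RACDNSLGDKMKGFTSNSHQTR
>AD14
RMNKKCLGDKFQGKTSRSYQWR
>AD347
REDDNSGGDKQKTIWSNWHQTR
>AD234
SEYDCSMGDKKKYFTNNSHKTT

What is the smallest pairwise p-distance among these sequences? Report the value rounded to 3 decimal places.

Pairwise Hamming distances:
  AD337 vs AD14: 11
  AD337 vs AD347: 8
  AD337 vs AD234: 10
  AD14 vs AD347: 15
  AD14 vs AD234: 17
  AD347 vs AD234: 12
The smallest is 8 mismatches, between AD337 and AD347; p = 8/22 = 0.364.

0.364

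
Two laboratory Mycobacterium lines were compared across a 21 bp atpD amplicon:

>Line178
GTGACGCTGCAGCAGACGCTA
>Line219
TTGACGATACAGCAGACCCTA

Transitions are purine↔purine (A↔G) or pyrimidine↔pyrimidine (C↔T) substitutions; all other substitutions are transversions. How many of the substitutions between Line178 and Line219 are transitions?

Mismatches occur at site 1 (G↔T, transversion), site 7 (C↔A, transversion), site 9 (G↔A, transition), site 18 (G↔C, transversion).
Of the 4 differences, 1 transition and 3 transversions, so the answer is 1.

1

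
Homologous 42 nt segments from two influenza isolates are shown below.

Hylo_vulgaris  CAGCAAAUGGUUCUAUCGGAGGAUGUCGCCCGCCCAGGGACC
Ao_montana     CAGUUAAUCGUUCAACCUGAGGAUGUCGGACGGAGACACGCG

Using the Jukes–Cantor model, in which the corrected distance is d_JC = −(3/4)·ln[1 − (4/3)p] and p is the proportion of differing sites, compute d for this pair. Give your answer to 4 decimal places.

Differing sites — 4:C/U; 5:A/U; 9:G/C; 14:U/A; 16:U/C; 18:G/U; 29:C/G; 30:C/A; 33:C/G; 34:C/A; 35:C/G; 37:G/C; 38:G/A; 39:G/C; 40:A/G; 42:C/G.
p = 16/42 = 0.380952.
d = −0.75 · ln(1 − (4/3)·0.380952) = −0.75 · ln(0.492064) = −0.75 · (-0.709146) = 0.5319.

0.5319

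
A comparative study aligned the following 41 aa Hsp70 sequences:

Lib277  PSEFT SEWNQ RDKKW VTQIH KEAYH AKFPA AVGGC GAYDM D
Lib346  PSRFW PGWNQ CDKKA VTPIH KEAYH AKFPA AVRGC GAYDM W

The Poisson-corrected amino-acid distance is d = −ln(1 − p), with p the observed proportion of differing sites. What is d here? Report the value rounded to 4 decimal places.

The sequences differ at positions 3 (E/R), 5 (T/W), 6 (S/P), 7 (E/G), 11 (R/C), 15 (W/A), 18 (Q/P), 33 (G/R), 41 (D/W).
p = 9/41 = 0.219512.
d = −ln(1 − 0.219512) = −ln(0.780488) = 0.2478.

0.2478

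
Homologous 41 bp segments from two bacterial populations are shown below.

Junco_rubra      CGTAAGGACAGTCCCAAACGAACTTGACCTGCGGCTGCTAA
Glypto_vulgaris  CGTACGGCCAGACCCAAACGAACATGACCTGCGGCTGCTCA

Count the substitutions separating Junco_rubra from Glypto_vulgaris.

5

The sequences differ at positions 5 (A/C), 8 (A/C), 12 (T/A), 24 (T/A), 40 (A/C).
That gives 5 mismatches out of 41 aligned sites, so the Hamming distance is 5.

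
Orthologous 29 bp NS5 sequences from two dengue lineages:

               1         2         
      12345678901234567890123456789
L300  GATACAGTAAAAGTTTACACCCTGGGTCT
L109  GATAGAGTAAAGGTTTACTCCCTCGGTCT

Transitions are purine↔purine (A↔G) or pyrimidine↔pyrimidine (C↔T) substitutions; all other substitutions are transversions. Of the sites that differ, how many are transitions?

Differing sites — 5:C/G (Tv); 12:A/G (Ti); 19:A/T (Tv); 24:G/C (Tv).
Of the 4 differences, 1 transition and 3 transversions, so the answer is 1.

1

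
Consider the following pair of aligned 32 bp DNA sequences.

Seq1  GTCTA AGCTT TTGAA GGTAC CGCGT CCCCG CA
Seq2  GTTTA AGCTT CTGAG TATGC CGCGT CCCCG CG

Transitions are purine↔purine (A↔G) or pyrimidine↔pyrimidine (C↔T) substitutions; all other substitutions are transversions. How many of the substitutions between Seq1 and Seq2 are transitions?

The sequences differ at positions 3 (C/T, transition), 11 (T/C, transition), 15 (A/G, transition), 16 (G/T, transversion), 17 (G/A, transition), 19 (A/G, transition), 32 (A/G, transition).
Of the 7 differences, 6 transitions and 1 transversion, so the answer is 6.

6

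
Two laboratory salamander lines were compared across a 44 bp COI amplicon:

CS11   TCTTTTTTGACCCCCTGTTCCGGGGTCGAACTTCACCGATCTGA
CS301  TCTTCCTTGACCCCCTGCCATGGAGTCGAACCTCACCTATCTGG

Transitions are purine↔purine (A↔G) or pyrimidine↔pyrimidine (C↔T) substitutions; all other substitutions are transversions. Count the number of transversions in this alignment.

2

Mismatches occur at site 5 (T/C, transition), site 6 (T/C, transition), site 18 (T/C, transition), site 19 (T/C, transition), site 20 (C/A, transversion), site 21 (C/T, transition), site 24 (G/A, transition), site 32 (T/C, transition), site 38 (G/T, transversion), site 44 (A/G, transition).
Of the 10 differences, 8 transitions and 2 transversions, so the answer is 2.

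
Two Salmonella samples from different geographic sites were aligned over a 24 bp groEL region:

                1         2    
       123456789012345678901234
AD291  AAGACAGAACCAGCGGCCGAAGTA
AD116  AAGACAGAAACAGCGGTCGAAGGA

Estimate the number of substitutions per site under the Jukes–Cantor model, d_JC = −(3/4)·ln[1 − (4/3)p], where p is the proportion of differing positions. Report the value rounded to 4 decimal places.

0.1367

Differing sites — 10:C/A; 17:C/T; 23:T/G.
p = 3/24 = 0.125000.
d = −0.75 · ln(1 − (4/3)·0.125000) = −0.75 · ln(0.833333) = −0.75 · (-0.182322) = 0.1367.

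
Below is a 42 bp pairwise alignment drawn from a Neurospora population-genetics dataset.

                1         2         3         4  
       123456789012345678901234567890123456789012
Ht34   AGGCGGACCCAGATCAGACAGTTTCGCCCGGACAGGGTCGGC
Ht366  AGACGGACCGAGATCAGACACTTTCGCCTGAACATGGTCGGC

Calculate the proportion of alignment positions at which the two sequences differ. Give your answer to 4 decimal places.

Differing sites — 3:G/A; 10:C/G; 21:G/C; 29:C/T; 31:G/A; 35:G/T.
There are 6 differences over 42 sites, so p = 6/42 = 0.1429.

0.1429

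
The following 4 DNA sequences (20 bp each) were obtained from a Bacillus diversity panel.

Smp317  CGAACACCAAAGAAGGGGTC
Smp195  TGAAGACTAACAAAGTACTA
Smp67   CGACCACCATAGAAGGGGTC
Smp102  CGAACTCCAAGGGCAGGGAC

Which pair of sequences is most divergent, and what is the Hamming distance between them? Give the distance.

14

Pairwise Hamming distances:
  Smp317 vs Smp195: 9
  Smp317 vs Smp67: 2
  Smp317 vs Smp102: 6
  Smp195 vs Smp67: 11
  Smp195 vs Smp102: 14
  Smp67 vs Smp102: 8
The largest is 14, between Smp195 and Smp102.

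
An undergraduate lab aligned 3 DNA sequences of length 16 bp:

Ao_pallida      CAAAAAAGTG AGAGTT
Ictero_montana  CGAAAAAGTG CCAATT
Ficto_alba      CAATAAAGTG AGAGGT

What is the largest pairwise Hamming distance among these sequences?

Pairwise Hamming distances:
  Ao_pallida vs Ictero_montana: 4
  Ao_pallida vs Ficto_alba: 2
  Ictero_montana vs Ficto_alba: 6
The largest is 6, between Ictero_montana and Ficto_alba.

6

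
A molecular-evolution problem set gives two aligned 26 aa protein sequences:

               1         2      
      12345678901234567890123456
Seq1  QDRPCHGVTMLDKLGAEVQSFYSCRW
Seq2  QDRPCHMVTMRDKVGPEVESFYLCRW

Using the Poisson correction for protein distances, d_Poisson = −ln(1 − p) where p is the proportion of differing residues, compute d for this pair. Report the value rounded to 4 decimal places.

The sequences differ at positions 7 (G/M), 11 (L/R), 14 (L/V), 16 (A/P), 19 (Q/E), 23 (S/L).
p = 6/26 = 0.230769.
d = −ln(1 − 0.230769) = −ln(0.769231) = 0.2624.

0.2624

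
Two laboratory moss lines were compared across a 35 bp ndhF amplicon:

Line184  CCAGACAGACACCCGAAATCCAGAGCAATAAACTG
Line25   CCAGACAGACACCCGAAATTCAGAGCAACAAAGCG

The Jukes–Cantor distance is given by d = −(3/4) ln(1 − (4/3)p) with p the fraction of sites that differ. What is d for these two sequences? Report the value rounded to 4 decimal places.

0.1240

Mismatches occur at site 20 (C/T), site 29 (T/C), site 33 (C/G), site 34 (T/C).
p = 4/35 = 0.114286.
d = −0.75 · ln(1 − (4/3)·0.114286) = −0.75 · ln(0.847619) = −0.75 · (-0.165324) = 0.1240.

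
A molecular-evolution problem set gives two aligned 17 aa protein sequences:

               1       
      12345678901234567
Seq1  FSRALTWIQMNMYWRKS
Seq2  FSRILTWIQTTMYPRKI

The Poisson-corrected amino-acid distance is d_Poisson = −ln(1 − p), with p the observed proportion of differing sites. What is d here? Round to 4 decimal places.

0.3483

Differing sites — 4:A/I; 10:M/T; 11:N/T; 14:W/P; 17:S/I.
p = 5/17 = 0.294118.
d = −ln(1 − 0.294118) = −ln(0.705882) = 0.3483.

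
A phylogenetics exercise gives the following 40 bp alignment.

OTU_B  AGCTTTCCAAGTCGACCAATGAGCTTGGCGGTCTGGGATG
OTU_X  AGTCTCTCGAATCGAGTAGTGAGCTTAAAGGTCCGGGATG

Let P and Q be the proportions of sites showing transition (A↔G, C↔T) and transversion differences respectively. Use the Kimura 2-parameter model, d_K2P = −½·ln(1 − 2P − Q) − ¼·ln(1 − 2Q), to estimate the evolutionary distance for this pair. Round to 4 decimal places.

0.4845

Mismatches occur at site 3 (C↔T, transition), site 4 (T↔C, transition), site 6 (T↔C, transition), site 7 (C↔T, transition), site 9 (A↔G, transition), site 11 (G↔A, transition), site 16 (C↔G, transversion), site 17 (C↔T, transition), site 19 (A↔G, transition), site 27 (G↔A, transition), site 28 (G↔A, transition), site 29 (C↔A, transversion), site 34 (T↔C, transition).
Of the 13 differences, 11 transitions and 2 transversions over 40 sites: P = 11/40 = 0.275000, Q = 2/40 = 0.050000.
d = −0.5·ln(0.400000) − 0.25·ln(0.900000) = −0.5·(-0.916291) − 0.25·(-0.105361) = 0.4845.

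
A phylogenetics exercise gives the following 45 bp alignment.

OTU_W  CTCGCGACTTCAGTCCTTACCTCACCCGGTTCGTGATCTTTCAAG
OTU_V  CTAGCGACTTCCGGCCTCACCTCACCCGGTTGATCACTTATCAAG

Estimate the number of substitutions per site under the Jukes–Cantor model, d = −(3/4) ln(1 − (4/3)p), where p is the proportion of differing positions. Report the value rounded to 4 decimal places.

Mismatches occur at site 3 (C↔A), site 12 (A↔C), site 14 (T↔G), site 18 (T↔C), site 32 (C↔G), site 33 (G↔A), site 35 (G↔C), site 37 (T↔C), site 38 (C↔T), site 40 (T↔A).
p = 10/45 = 0.222222.
d = −0.75 · ln(1 − (4/3)·0.222222) = −0.75 · ln(0.703704) = −0.75 · (-0.351397) = 0.2635.

0.2635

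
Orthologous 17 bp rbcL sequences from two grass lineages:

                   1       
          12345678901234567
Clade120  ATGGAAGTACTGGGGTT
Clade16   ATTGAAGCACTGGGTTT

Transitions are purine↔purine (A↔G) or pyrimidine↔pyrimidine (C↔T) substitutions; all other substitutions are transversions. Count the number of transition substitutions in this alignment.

1

The sequences differ at positions 3 (G/T, transversion), 8 (T/C, transition), 15 (G/T, transversion).
Of the 3 differences, 1 transition and 2 transversions, so the answer is 1.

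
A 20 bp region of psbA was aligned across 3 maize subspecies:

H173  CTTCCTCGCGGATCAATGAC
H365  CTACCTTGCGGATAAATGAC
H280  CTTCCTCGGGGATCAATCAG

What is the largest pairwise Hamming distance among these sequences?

Pairwise Hamming distances:
  H173 vs H365: 3
  H173 vs H280: 3
  H365 vs H280: 6
The largest is 6, between H365 and H280.

6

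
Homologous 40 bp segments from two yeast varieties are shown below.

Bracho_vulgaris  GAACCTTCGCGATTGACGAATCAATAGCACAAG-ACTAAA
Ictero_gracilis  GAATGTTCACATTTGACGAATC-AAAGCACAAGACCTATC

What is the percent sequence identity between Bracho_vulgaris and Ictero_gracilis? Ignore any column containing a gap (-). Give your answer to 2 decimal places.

Excluding the 2 gap columns leaves 38 comparable sites.
Differing sites — 4:C/T; 5:C/G; 9:G/A; 11:G/A; 12:A/T; 25:T/A; 35:A/C; 39:A/T; 40:A/C.
29 of the 38 comparable sites match, so the percent identity is 29/38 × 100 = 76.32%.

76.32%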